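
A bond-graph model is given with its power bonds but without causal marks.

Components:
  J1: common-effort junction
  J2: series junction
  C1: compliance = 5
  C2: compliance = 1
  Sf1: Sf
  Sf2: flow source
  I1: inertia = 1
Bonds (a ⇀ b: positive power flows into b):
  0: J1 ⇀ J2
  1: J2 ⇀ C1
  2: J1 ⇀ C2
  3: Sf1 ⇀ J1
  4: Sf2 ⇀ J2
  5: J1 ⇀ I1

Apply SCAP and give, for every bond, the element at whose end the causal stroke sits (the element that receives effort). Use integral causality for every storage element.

b3 stroke→Sf1  (Sf1 fixes flow; stroke at Sf1)
b4 stroke→Sf2  (Sf2: flow source, stroke at near end)
b0 stroke→J2  (1-jn J2 has f-setter on 4)
b1 stroke→J2  (common-f at J2 fixed by 4)
b2 stroke→J1  (C2 outputs effort q/C2)
b5 stroke→I1  (J1 effort already set via bond 2)

b0 |J2
b1 |J2
b2 |J1
b3 |Sf1
b4 |Sf2
b5 |I1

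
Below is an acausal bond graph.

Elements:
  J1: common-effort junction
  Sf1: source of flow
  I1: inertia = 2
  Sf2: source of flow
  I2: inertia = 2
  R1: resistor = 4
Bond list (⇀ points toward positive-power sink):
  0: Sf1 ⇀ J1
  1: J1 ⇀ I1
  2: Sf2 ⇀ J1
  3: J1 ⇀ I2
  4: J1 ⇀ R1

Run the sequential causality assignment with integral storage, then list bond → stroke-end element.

b0 stroke→Sf1  (Sf1: flow source, stroke at near end)
b2 stroke→Sf2  (Sf2 (Sf) sets flow on bond)
b1 stroke→I1  (prefer integral on I1)
b3 stroke→I2  (prefer integral on I2)
b4 stroke→J1  (J1: last free bond brings effort in)

bond 0 →Sf1
bond 1 →I1
bond 2 →Sf2
bond 3 →I2
bond 4 →J1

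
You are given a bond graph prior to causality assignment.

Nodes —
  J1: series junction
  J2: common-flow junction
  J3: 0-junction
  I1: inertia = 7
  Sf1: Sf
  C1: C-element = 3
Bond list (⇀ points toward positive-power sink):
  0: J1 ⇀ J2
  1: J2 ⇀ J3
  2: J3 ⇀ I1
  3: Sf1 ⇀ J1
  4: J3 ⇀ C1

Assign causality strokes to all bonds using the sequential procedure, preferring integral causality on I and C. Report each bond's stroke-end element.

#0 stroke at J1
#1 stroke at J2
#2 stroke at I1
#3 stroke at Sf1
#4 stroke at J3

β3 stroke→Sf1  (Sf1: flow source, stroke at near end)
β0 stroke→J1  (1-jn J1 has f-setter on 3)
β1 stroke→J2  (J2: bond 0 brought flow, rest push out)
β2 stroke→I1  (I1 outputs flow p/I1)
β4 stroke→J3  (closing 0-jn rule on J3)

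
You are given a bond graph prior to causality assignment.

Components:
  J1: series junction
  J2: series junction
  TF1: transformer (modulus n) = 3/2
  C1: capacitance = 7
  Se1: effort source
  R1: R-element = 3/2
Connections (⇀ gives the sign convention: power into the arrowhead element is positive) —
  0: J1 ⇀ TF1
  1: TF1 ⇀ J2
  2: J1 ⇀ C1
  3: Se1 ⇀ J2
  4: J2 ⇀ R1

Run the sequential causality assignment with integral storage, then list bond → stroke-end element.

β0 stroke→TF1
β1 stroke→J2
β2 stroke→J1
β3 stroke→J2
β4 stroke→R1

bond 3 →J2  (Se1: effort source, stroke at far end)
bond 2 →J1  (C1 outputs effort q/C1)
bond 0 →TF1  (closing 1-jn rule on J1)
bond 1 →J2  (TF1: transformer flips bond 0)
bond 4 →R1  (closing 1-jn rule on J2)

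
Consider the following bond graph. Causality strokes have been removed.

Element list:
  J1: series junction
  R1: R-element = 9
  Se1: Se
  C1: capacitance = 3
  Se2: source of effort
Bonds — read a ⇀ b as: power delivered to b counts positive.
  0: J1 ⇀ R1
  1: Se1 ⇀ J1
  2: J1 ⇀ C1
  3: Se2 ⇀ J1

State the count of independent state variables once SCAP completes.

1  (C1 all integral)

β1 →J1  (Se1: effort source, stroke at far end)
β3 →J1  (Se2: effort source, stroke at far end)
β2 →J1  (C1 integral (e out))
β0 →R1  (only one flow-in slot at J1)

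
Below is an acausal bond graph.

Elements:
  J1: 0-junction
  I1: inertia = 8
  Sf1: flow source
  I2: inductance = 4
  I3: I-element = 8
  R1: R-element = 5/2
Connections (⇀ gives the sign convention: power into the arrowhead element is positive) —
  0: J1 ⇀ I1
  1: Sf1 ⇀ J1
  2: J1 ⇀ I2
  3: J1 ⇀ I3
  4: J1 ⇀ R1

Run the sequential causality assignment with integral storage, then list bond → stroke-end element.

b0 →I1
b1 →Sf1
b2 →I2
b3 →I3
b4 →J1

#1 stroke→Sf1  (Sf1 (Sf) sets flow on bond)
#0 stroke→I1  (prefer integral on I1)
#2 stroke→I2  (I2: I, integral causality)
#3 stroke→I3  (prefer integral on I3)
#4 stroke→J1  (closing 0-jn rule on J1)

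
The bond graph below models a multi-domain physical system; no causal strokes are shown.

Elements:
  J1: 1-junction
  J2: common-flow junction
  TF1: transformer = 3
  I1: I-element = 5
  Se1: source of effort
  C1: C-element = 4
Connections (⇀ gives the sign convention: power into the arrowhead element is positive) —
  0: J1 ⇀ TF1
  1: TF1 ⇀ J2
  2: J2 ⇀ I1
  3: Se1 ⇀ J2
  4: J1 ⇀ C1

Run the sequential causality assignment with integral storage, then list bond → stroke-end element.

β3 stroke→J2  (source Se1 imposes e)
β2 stroke→I1  (prefer integral on I1)
β1 stroke→J2  (common-f at J2 fixed by 2)
β0 stroke→TF1  (TF TF1: opposite of bond 1)
β4 stroke→J1  (common-f at J1 fixed by 0)

#0 stroke at TF1
#1 stroke at J2
#2 stroke at I1
#3 stroke at J2
#4 stroke at J1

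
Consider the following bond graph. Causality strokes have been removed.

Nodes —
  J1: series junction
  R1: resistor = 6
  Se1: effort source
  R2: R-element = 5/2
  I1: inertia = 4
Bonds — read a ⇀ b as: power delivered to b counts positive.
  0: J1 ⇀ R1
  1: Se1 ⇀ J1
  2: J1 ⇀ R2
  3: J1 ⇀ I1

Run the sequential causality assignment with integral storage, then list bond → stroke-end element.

bond 0 →J1
bond 1 →J1
bond 2 →J1
bond 3 →I1

#1 →J1  (source Se1 imposes e)
#3 →I1  (prefer integral on I1)
#0 →J1  (J1: bond 3 brought flow, rest push out)
#2 →J1  (J1 flow already set via bond 3)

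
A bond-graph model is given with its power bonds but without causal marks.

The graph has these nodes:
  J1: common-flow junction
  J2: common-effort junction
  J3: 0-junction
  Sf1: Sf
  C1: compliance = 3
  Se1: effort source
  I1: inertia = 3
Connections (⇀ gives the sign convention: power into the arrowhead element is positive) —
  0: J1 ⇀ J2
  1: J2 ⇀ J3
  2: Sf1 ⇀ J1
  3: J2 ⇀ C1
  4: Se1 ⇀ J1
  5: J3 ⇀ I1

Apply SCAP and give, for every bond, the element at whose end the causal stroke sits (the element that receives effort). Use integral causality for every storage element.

β2 stroke→Sf1  (source Sf1 imposes f)
β4 stroke→J1  (source Se1 imposes e)
β0 stroke→J1  (common-f at J1 fixed by 2)
β3 stroke→J2  (C1 outputs effort q/C1)
β1 stroke→J3  (J2: bond 3 brought effort, rest push out)
β5 stroke→I1  (J3 effort already set via bond 1)

β0 stroke→J1
β1 stroke→J3
β2 stroke→Sf1
β3 stroke→J2
β4 stroke→J1
β5 stroke→I1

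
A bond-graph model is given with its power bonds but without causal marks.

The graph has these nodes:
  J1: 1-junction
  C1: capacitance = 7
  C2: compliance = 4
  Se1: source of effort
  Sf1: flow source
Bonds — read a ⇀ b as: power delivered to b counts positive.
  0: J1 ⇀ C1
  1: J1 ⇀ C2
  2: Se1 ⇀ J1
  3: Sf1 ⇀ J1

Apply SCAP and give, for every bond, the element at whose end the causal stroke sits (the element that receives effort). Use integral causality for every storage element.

bond 2 →J1  (Se1 fixes effort; stroke away)
bond 3 →Sf1  (source Sf1 imposes f)
bond 0 →J1  (J1 flow already set via bond 3)
bond 1 →J1  (1-jn J1 has f-setter on 3)

#0 |J1
#1 |J1
#2 |J1
#3 |Sf1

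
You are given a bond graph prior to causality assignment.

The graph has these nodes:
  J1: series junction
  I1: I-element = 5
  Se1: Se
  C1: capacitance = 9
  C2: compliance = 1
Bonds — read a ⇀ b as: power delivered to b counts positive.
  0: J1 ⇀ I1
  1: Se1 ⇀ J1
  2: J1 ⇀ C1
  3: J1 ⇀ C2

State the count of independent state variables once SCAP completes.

3  (C1, C2, I1 all integral)

#1 stroke at J1  (Se1 (Se) sets effort on bond)
#0 stroke at I1  (I1 integral (f out))
#2 stroke at J1  (J1: bond 0 brought flow, rest push out)
#3 stroke at J1  (1-jn J1 has f-setter on 0)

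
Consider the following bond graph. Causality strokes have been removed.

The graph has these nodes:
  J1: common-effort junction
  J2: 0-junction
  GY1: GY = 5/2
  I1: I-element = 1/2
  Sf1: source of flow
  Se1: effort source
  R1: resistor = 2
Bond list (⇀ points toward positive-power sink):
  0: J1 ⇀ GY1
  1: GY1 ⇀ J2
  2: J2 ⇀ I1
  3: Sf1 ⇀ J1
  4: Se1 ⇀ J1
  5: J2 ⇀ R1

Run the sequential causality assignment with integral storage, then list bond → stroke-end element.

#3 stroke→Sf1  (Sf1: flow source, stroke at near end)
#4 stroke→J1  (source Se1 imposes e)
#0 stroke→GY1  (J1 effort already set via bond 4)
#1 stroke→GY1  (through GY1, causality inverts; strokes same side of GY1)
#2 stroke→I1  (I1: I, integral causality)
#5 stroke→J2  (closing 0-jn rule on J2)

b0 |GY1
b1 |GY1
b2 |I1
b3 |Sf1
b4 |J1
b5 |J2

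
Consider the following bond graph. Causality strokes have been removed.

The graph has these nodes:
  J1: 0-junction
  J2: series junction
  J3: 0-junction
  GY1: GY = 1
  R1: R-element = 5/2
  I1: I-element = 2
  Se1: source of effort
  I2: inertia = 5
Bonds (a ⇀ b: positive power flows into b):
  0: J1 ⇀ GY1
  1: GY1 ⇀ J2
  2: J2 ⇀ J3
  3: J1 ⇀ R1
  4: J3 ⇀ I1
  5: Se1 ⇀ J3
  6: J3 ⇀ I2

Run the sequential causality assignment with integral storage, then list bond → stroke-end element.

b0 stroke→GY1
b1 stroke→GY1
b2 stroke→J2
b3 stroke→J1
b4 stroke→I1
b5 stroke→J3
b6 stroke→I2

β5 |J3  (Se1: effort source, stroke at far end)
β2 |J2  (J3 effort already set via bond 5)
β4 |I1  (0-jn J3 has e-setter on 5)
β6 |I2  (common-e at J3 fixed by 5)
β1 |GY1  (J2: last free bond brings flow in)
β0 |GY1  (GY1: gyrator matches bond 1)
β3 |J1  (J1 needs exactly one e-in)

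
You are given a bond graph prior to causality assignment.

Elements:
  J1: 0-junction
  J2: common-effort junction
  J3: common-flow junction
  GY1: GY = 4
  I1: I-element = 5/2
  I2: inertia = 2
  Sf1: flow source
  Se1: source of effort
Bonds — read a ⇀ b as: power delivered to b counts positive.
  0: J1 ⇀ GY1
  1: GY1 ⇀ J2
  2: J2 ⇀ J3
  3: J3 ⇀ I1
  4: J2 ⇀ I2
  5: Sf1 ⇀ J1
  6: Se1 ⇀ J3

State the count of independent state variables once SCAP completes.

b5 stroke at Sf1  (Sf1 fixes flow; stroke at Sf1)
b6 stroke at J3  (Se1 fixes effort; stroke away)
b0 stroke at J1  (only one effort-in slot at J1)
b1 stroke at J2  (GY1 both-in/both-out from 0)
b2 stroke at J3  (0-jn J2 has e-setter on 1)
b4 stroke at I2  (0-jn J2 has e-setter on 1)
b3 stroke at I1  (only one flow-in slot at J3)

2  (I1, I2 all integral)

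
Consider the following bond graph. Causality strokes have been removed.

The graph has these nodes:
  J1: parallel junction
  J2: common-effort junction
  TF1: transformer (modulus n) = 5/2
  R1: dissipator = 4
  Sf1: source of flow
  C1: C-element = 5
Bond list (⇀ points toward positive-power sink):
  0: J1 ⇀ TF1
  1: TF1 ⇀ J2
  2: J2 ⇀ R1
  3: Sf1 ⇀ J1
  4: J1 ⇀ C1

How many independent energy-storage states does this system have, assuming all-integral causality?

1  (C1 all integral)

bond 3 |Sf1  (source Sf1 imposes f)
bond 4 |J1  (C1 integral (e out))
bond 0 |TF1  (0-jn J1 has e-setter on 4)
bond 1 |J2  (TF1: transformer flips bond 0)
bond 2 |R1  (common-e at J2 fixed by 1)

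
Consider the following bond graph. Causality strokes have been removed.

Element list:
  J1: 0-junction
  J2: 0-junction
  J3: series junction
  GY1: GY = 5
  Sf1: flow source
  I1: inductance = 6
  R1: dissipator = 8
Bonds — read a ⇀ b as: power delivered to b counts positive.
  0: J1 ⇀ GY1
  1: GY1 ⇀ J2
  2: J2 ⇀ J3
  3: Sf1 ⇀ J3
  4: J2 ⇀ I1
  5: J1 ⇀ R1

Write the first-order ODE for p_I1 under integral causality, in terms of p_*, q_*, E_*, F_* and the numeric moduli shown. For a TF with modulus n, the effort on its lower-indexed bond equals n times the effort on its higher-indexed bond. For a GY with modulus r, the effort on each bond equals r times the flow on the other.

#3 stroke at Sf1  (Sf1 fixes flow; stroke at Sf1)
#2 stroke at J3  (J3: bond 3 brought flow, rest push out)
#4 stroke at I1  (prefer integral on I1)
#1 stroke at J2  (closing 0-jn rule on J2)
#0 stroke at J1  (GY GY1: same side as bond 1)
#5 stroke at R1  (J1 effort already set via bond 0)

dp_I1/dt = -25*F_Sf1/8 - 25*p_I1/48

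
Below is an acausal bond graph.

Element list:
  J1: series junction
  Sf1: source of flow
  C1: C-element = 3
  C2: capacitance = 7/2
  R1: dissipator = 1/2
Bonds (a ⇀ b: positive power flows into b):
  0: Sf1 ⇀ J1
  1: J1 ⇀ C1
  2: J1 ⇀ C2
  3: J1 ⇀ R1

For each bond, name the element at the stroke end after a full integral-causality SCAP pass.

#0 stroke→Sf1
#1 stroke→J1
#2 stroke→J1
#3 stroke→J1

bond 0 stroke→Sf1  (Sf1 fixes flow; stroke at Sf1)
bond 1 stroke→J1  (J1: bond 0 brought flow, rest push out)
bond 2 stroke→J1  (J1: bond 0 brought flow, rest push out)
bond 3 stroke→J1  (common-f at J1 fixed by 0)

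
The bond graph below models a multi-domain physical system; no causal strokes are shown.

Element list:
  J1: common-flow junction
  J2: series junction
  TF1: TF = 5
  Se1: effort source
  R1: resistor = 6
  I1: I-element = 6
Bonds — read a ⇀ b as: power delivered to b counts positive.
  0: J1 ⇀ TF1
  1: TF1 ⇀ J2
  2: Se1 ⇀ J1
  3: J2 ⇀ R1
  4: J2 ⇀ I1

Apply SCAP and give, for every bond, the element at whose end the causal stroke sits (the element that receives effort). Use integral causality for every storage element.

b0 →TF1
b1 →J2
b2 →J1
b3 →J2
b4 →I1

β2 stroke→J1  (Se1 (Se) sets effort on bond)
β0 stroke→TF1  (J1: last free bond brings flow in)
β1 stroke→J2  (TF TF1: opposite of bond 0)
β4 stroke→I1  (I1 integral (f out))
β3 stroke→J2  (J2 flow already set via bond 4)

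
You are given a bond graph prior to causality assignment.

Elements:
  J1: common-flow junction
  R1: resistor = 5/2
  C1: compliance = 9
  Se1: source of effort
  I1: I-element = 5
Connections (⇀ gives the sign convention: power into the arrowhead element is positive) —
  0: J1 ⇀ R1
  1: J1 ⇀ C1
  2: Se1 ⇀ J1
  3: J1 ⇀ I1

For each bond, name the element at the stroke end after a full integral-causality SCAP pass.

bond 2 stroke at J1  (Se1 (Se) sets effort on bond)
bond 1 stroke at J1  (prefer integral on C1)
bond 3 stroke at I1  (I1 integral (f out))
bond 0 stroke at J1  (1-jn J1 has f-setter on 3)

β0 stroke at J1
β1 stroke at J1
β2 stroke at J1
β3 stroke at I1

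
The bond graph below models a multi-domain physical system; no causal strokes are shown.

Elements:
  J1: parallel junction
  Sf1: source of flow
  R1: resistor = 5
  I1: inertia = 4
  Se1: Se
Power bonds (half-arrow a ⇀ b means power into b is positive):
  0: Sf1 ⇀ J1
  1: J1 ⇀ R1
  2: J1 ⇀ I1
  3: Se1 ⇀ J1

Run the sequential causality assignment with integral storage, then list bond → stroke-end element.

#0 →Sf1  (Sf1: flow source, stroke at near end)
#3 →J1  (Se1 (Se) sets effort on bond)
#1 →R1  (J1: bond 3 brought effort, rest push out)
#2 →I1  (J1 effort already set via bond 3)

#0 →Sf1
#1 →R1
#2 →I1
#3 →J1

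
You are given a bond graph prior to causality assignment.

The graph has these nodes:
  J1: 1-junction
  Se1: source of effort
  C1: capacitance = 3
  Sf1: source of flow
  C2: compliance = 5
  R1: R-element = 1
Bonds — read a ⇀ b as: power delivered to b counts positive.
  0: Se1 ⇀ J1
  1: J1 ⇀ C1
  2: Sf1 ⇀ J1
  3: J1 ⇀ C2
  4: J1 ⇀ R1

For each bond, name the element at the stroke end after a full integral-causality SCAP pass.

#0 →J1
#1 →J1
#2 →Sf1
#3 →J1
#4 →J1

β0 stroke→J1  (Se1: effort source, stroke at far end)
β2 stroke→Sf1  (Sf1 (Sf) sets flow on bond)
β1 stroke→J1  (1-jn J1 has f-setter on 2)
β3 stroke→J1  (common-f at J1 fixed by 2)
β4 stroke→J1  (common-f at J1 fixed by 2)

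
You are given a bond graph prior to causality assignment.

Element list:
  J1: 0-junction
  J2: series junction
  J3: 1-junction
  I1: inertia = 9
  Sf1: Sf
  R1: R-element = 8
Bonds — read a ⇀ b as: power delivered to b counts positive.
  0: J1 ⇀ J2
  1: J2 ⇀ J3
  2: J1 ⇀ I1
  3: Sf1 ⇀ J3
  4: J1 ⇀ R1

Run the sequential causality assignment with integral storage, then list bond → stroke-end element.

b3 stroke at Sf1  (Sf1: flow source, stroke at near end)
b1 stroke at J3  (common-f at J3 fixed by 3)
b0 stroke at J2  (J2 flow already set via bond 1)
b2 stroke at I1  (I1: I, integral causality)
b4 stroke at J1  (only one effort-in slot at J1)

#0 stroke→J2
#1 stroke→J3
#2 stroke→I1
#3 stroke→Sf1
#4 stroke→J1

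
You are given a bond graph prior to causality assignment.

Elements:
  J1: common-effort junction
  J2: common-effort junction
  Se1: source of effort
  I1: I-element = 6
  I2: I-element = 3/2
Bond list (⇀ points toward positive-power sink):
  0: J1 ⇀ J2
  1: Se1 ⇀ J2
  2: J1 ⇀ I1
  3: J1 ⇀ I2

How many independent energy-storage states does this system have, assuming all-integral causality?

2  (I1, I2 all integral)

b1 |J2  (source Se1 imposes e)
b0 |J1  (common-e at J2 fixed by 1)
b2 |I1  (J1 effort already set via bond 0)
b3 |I2  (common-e at J1 fixed by 0)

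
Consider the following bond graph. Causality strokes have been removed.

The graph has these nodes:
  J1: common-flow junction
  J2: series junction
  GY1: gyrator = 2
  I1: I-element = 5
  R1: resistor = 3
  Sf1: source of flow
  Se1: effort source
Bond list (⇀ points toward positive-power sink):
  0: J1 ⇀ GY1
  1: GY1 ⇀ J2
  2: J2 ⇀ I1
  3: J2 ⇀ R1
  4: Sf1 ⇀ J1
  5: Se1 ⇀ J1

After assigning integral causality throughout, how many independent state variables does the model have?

#4 →Sf1  (source Sf1 imposes f)
#5 →J1  (Se1 fixes effort; stroke away)
#0 →J1  (J1: bond 4 brought flow, rest push out)
#1 →J2  (through GY1, causality inverts; strokes same side of GY1)
#2 →I1  (I1: I, integral causality)
#3 →J2  (1-jn J2 has f-setter on 2)

1  (I1 all integral)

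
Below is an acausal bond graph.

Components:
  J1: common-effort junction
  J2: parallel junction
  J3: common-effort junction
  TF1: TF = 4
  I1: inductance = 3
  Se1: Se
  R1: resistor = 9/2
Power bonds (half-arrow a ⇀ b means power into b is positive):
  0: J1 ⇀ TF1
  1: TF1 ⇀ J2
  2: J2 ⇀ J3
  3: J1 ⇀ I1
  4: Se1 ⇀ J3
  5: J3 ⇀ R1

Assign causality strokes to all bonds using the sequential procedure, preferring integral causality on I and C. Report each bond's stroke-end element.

b4 →J3  (Se1: effort source, stroke at far end)
b2 →J2  (common-e at J3 fixed by 4)
b5 →R1  (J3: bond 4 brought effort, rest push out)
b1 →TF1  (0-jn J2 has e-setter on 2)
b0 →J1  (TF1 one-in-one-out from 1)
b3 →I1  (J1 effort already set via bond 0)

bond 0 |J1
bond 1 |TF1
bond 2 |J2
bond 3 |I1
bond 4 |J3
bond 5 |R1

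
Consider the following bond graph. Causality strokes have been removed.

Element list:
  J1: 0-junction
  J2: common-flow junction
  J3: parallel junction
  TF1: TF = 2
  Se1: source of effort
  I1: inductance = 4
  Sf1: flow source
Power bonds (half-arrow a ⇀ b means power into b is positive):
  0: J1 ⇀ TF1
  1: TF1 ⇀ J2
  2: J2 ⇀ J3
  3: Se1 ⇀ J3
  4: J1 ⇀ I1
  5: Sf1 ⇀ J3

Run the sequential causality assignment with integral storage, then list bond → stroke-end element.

β3 |J3  (Se1 fixes effort; stroke away)
β5 |Sf1  (Sf1: flow source, stroke at near end)
β2 |J2  (common-e at J3 fixed by 3)
β1 |TF1  (closing 1-jn rule on J2)
β0 |J1  (TF1: transformer flips bond 1)
β4 |I1  (J1 effort already set via bond 0)

bond 0 |J1
bond 1 |TF1
bond 2 |J2
bond 3 |J3
bond 4 |I1
bond 5 |Sf1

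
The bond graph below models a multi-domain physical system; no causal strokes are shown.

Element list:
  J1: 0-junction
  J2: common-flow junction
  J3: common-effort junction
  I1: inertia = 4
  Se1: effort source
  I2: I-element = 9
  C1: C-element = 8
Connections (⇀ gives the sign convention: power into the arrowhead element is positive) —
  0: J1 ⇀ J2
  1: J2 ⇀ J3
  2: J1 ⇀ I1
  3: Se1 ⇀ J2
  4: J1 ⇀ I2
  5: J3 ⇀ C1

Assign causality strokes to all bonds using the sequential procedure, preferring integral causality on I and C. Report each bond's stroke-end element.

bond 0 stroke at J1
bond 1 stroke at J2
bond 2 stroke at I1
bond 3 stroke at J2
bond 4 stroke at I2
bond 5 stroke at J3

bond 3 |J2  (Se1: effort source, stroke at far end)
bond 2 |I1  (I1 outputs flow p/I1)
bond 4 |I2  (I2 integral (f out))
bond 0 |J1  (J1 needs exactly one e-in)
bond 1 |J2  (common-f at J2 fixed by 0)
bond 5 |J3  (J3 needs exactly one e-in)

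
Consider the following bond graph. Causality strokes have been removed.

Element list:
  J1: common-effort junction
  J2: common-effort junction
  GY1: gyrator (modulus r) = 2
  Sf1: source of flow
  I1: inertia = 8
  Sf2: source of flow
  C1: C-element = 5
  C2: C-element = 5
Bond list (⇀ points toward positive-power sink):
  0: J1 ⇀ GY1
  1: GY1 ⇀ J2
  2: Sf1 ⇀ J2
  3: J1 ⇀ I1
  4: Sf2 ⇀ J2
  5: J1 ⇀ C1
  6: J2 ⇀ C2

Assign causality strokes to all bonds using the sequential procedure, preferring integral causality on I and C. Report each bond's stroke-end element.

β2 →Sf1  (Sf1 (Sf) sets flow on bond)
β4 →Sf2  (Sf2 (Sf) sets flow on bond)
β3 →I1  (I1: I, integral causality)
β5 →J1  (prefer integral on C1)
β0 →GY1  (0-jn J1 has e-setter on 5)
β1 →GY1  (GY1 both-in/both-out from 0)
β6 →J2  (J2: last free bond brings effort in)

b0 →GY1
b1 →GY1
b2 →Sf1
b3 →I1
b4 →Sf2
b5 →J1
b6 →J2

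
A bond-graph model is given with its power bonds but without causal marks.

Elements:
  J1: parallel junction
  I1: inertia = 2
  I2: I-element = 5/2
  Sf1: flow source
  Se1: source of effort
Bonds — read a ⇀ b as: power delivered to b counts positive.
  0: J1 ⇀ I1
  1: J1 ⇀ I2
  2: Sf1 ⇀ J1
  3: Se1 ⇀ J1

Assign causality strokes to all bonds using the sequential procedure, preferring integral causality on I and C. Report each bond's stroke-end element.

#0 stroke at I1
#1 stroke at I2
#2 stroke at Sf1
#3 stroke at J1

b2 stroke→Sf1  (Sf1 (Sf) sets flow on bond)
b3 stroke→J1  (Se1: effort source, stroke at far end)
b0 stroke→I1  (common-e at J1 fixed by 3)
b1 stroke→I2  (0-jn J1 has e-setter on 3)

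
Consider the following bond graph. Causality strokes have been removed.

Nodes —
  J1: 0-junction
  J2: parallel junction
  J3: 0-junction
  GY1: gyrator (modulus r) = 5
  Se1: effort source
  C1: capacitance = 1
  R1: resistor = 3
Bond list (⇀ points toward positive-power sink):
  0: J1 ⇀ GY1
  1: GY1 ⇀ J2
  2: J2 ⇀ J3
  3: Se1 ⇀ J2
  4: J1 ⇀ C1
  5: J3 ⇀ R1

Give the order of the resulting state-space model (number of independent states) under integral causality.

1  (C1 all integral)

bond 3 stroke at J2  (source Se1 imposes e)
bond 1 stroke at GY1  (J2: bond 3 brought effort, rest push out)
bond 2 stroke at J3  (common-e at J2 fixed by 3)
bond 5 stroke at R1  (J3 effort already set via bond 2)
bond 0 stroke at GY1  (GY1: gyrator matches bond 1)
bond 4 stroke at J1  (J1: last free bond brings effort in)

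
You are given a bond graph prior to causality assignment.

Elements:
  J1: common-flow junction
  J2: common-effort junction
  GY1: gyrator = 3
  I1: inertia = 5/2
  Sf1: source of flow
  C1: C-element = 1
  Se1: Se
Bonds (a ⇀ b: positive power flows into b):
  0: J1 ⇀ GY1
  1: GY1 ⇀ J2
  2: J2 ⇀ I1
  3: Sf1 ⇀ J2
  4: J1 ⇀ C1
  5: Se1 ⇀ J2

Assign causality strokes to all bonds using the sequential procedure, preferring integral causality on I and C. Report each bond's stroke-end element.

#3 →Sf1  (source Sf1 imposes f)
#5 →J2  (Se1 (Se) sets effort on bond)
#1 →GY1  (common-e at J2 fixed by 5)
#2 →I1  (J2 effort already set via bond 5)
#0 →GY1  (GY GY1: same side as bond 1)
#4 →J1  (common-f at J1 fixed by 0)

β0 stroke at GY1
β1 stroke at GY1
β2 stroke at I1
β3 stroke at Sf1
β4 stroke at J1
β5 stroke at J2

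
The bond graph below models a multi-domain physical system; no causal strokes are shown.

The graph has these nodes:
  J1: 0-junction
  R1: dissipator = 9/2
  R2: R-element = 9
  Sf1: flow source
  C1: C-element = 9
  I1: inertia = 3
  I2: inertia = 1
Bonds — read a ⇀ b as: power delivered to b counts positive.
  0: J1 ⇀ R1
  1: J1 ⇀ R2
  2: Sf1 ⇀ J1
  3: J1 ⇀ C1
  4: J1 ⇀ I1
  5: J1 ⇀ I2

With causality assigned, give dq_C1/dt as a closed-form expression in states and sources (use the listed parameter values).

dq_C1/dt = F_Sf1 - p_I1/3 - p_I2 - q_C1/27

#2 →Sf1  (Sf1: flow source, stroke at near end)
#3 →J1  (C1: C, integral causality)
#0 →R1  (J1: bond 3 brought effort, rest push out)
#1 →R2  (0-jn J1 has e-setter on 3)
#4 →I1  (0-jn J1 has e-setter on 3)
#5 →I2  (J1: bond 3 brought effort, rest push out)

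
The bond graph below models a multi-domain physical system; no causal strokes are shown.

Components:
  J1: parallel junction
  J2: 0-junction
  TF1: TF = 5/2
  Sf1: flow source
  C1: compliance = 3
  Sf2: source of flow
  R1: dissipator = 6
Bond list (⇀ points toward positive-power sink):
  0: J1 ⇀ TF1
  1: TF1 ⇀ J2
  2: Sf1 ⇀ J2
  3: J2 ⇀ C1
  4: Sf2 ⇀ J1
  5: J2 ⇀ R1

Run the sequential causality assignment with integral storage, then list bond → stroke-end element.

β2 stroke at Sf1  (Sf1 fixes flow; stroke at Sf1)
β4 stroke at Sf2  (Sf2 (Sf) sets flow on bond)
β0 stroke at J1  (closing 0-jn rule on J1)
β1 stroke at TF1  (TF1 one-in-one-out from 0)
β3 stroke at J2  (C1 integral (e out))
β5 stroke at R1  (J2: bond 3 brought effort, rest push out)

β0 |J1
β1 |TF1
β2 |Sf1
β3 |J2
β4 |Sf2
β5 |R1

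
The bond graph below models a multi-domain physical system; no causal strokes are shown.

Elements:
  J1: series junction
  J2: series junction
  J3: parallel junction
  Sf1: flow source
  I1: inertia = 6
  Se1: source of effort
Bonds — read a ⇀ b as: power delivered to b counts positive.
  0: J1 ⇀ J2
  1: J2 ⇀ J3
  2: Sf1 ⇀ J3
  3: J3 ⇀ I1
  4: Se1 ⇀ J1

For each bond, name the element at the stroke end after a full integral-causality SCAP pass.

#2 stroke→Sf1  (Sf1 fixes flow; stroke at Sf1)
#4 stroke→J1  (source Se1 imposes e)
#0 stroke→J2  (J1: last free bond brings flow in)
#1 stroke→J3  (closing 1-jn rule on J2)
#3 stroke→I1  (J3: bond 1 brought effort, rest push out)

β0 stroke→J2
β1 stroke→J3
β2 stroke→Sf1
β3 stroke→I1
β4 stroke→J1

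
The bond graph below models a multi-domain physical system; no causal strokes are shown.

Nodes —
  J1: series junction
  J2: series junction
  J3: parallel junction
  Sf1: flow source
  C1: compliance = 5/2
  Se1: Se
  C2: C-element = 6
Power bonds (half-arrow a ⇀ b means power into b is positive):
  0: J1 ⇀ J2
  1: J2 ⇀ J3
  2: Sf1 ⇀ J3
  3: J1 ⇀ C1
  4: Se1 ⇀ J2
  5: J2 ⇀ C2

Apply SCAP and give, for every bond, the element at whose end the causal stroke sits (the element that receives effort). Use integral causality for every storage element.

#2 |Sf1  (Sf1 (Sf) sets flow on bond)
#4 |J2  (Se1 (Se) sets effort on bond)
#1 |J3  (closing 0-jn rule on J3)
#0 |J2  (common-f at J2 fixed by 1)
#5 |J2  (common-f at J2 fixed by 1)
#3 |J1  (common-f at J1 fixed by 0)

b0 stroke at J2
b1 stroke at J3
b2 stroke at Sf1
b3 stroke at J1
b4 stroke at J2
b5 stroke at J2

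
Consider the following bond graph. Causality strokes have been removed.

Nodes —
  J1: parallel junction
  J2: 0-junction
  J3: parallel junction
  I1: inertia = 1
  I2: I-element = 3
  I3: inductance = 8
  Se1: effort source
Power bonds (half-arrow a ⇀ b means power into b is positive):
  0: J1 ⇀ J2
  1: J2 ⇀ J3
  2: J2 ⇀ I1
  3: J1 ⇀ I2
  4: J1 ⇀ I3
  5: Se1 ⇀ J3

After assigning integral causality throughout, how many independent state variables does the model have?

bond 5 stroke→J3  (Se1 (Se) sets effort on bond)
bond 1 stroke→J2  (0-jn J3 has e-setter on 5)
bond 0 stroke→J1  (0-jn J2 has e-setter on 1)
bond 2 stroke→I1  (J2: bond 1 brought effort, rest push out)
bond 3 stroke→I2  (0-jn J1 has e-setter on 0)
bond 4 stroke→I3  (0-jn J1 has e-setter on 0)

3  (I1, I2, I3 all integral)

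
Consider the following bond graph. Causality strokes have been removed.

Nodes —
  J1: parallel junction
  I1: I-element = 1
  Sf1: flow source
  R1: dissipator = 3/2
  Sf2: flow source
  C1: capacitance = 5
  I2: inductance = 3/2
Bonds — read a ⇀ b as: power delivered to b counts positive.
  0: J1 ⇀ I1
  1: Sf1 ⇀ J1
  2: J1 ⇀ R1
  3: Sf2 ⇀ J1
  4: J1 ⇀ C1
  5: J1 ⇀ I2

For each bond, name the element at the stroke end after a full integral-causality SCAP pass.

#1 |Sf1  (Sf1 (Sf) sets flow on bond)
#3 |Sf2  (Sf2 (Sf) sets flow on bond)
#0 |I1  (prefer integral on I1)
#4 |J1  (C1 integral (e out))
#2 |R1  (J1: bond 4 brought effort, rest push out)
#5 |I2  (J1: bond 4 brought effort, rest push out)

#0 stroke→I1
#1 stroke→Sf1
#2 stroke→R1
#3 stroke→Sf2
#4 stroke→J1
#5 stroke→I2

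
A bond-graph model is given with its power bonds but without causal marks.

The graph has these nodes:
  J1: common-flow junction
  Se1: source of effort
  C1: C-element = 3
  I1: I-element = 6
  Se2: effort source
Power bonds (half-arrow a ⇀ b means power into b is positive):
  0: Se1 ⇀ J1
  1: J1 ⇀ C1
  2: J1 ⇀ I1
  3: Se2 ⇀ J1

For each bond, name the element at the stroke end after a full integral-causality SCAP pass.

bond 0 →J1  (Se1 (Se) sets effort on bond)
bond 3 →J1  (Se2: effort source, stroke at far end)
bond 1 →J1  (prefer integral on C1)
bond 2 →I1  (only one flow-in slot at J1)

bond 0 stroke→J1
bond 1 stroke→J1
bond 2 stroke→I1
bond 3 stroke→J1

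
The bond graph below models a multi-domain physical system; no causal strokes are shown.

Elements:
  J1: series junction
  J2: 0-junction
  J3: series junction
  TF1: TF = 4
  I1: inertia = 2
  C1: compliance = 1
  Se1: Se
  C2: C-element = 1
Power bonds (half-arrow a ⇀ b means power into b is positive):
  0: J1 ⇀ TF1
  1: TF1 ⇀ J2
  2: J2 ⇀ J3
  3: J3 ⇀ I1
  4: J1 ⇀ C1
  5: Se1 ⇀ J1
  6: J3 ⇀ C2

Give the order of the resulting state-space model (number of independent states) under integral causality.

#5 |J1  (Se1: effort source, stroke at far end)
#3 |I1  (I1 integral (f out))
#2 |J3  (J3 flow already set via bond 3)
#6 |J3  (common-f at J3 fixed by 3)
#1 |J2  (only one effort-in slot at J2)
#0 |TF1  (TF TF1: opposite of bond 1)
#4 |J1  (J1: bond 0 brought flow, rest push out)

3  (C1, C2, I1 all integral)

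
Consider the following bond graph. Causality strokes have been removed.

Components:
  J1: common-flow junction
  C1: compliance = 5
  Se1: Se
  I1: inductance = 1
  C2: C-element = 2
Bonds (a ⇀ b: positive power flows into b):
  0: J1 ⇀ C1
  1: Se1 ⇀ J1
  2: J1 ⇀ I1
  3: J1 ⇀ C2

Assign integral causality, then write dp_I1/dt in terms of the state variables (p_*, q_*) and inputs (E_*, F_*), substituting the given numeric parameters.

bond 1 stroke→J1  (Se1 (Se) sets effort on bond)
bond 0 stroke→J1  (C1 integral (e out))
bond 2 stroke→I1  (I1: I, integral causality)
bond 3 stroke→J1  (1-jn J1 has f-setter on 2)

dp_I1/dt = E_Se1 - q_C1/5 - q_C2/2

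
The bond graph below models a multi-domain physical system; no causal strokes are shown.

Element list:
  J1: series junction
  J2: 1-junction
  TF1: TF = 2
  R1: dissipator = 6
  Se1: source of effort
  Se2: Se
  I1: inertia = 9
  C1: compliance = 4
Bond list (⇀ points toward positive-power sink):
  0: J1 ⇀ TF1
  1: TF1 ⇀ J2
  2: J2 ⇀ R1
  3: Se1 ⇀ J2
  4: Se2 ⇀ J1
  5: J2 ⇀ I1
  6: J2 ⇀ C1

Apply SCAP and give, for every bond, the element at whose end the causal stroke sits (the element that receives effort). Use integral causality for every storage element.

bond 0 stroke at TF1
bond 1 stroke at J2
bond 2 stroke at J2
bond 3 stroke at J2
bond 4 stroke at J1
bond 5 stroke at I1
bond 6 stroke at J2

β3 stroke→J2  (source Se1 imposes e)
β4 stroke→J1  (Se2: effort source, stroke at far end)
β0 stroke→TF1  (only one flow-in slot at J1)
β1 stroke→J2  (TF1: transformer flips bond 0)
β5 stroke→I1  (I1 integral (f out))
β2 stroke→J2  (1-jn J2 has f-setter on 5)
β6 stroke→J2  (1-jn J2 has f-setter on 5)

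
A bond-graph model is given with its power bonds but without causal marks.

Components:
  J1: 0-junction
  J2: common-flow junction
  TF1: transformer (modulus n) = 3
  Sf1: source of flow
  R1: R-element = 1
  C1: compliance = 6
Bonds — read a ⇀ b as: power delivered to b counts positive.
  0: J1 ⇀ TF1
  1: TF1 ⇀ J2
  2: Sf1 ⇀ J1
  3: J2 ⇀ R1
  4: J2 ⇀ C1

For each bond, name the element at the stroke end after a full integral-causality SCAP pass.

β2 →Sf1  (Sf1: flow source, stroke at near end)
β0 →J1  (J1: last free bond brings effort in)
β1 →TF1  (TF1: transformer flips bond 0)
β3 →J2  (J2: bond 1 brought flow, rest push out)
β4 →J2  (J2 flow already set via bond 1)

β0 stroke at J1
β1 stroke at TF1
β2 stroke at Sf1
β3 stroke at J2
β4 stroke at J2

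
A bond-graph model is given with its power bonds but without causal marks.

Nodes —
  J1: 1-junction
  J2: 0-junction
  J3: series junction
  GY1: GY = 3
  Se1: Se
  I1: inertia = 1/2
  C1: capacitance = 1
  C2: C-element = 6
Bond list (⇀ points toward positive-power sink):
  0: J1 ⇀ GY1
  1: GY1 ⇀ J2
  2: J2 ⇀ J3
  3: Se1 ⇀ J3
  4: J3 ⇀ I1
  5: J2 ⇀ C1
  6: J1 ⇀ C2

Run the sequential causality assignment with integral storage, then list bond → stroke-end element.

#3 stroke→J3  (source Se1 imposes e)
#4 stroke→I1  (I1 integral (f out))
#2 stroke→J3  (1-jn J3 has f-setter on 4)
#5 stroke→J2  (C1 integral (e out))
#1 stroke→GY1  (common-e at J2 fixed by 5)
#0 stroke→GY1  (through GY1, causality inverts; strokes same side of GY1)
#6 stroke→J1  (J1: bond 0 brought flow, rest push out)

b0 stroke→GY1
b1 stroke→GY1
b2 stroke→J3
b3 stroke→J3
b4 stroke→I1
b5 stroke→J2
b6 stroke→J1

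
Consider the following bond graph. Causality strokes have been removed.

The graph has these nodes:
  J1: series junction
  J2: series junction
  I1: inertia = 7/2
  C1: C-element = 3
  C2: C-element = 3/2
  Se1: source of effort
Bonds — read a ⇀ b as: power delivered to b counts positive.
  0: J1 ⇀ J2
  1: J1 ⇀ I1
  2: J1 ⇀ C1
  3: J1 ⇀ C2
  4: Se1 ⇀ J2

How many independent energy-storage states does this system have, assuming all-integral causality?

3  (C1, C2, I1 all integral)

β4 stroke→J2  (source Se1 imposes e)
β0 stroke→J1  (closing 1-jn rule on J2)
β1 stroke→I1  (I1: I, integral causality)
β2 stroke→J1  (1-jn J1 has f-setter on 1)
β3 stroke→J1  (J1: bond 1 brought flow, rest push out)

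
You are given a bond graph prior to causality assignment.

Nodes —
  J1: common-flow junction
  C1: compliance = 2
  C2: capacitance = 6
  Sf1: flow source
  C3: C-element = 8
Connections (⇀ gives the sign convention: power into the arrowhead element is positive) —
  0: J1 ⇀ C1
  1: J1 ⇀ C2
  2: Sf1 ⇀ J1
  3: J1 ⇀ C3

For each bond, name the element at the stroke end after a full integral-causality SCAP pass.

β2 →Sf1  (Sf1 fixes flow; stroke at Sf1)
β0 →J1  (J1: bond 2 brought flow, rest push out)
β1 →J1  (common-f at J1 fixed by 2)
β3 →J1  (J1 flow already set via bond 2)

bond 0 stroke→J1
bond 1 stroke→J1
bond 2 stroke→Sf1
bond 3 stroke→J1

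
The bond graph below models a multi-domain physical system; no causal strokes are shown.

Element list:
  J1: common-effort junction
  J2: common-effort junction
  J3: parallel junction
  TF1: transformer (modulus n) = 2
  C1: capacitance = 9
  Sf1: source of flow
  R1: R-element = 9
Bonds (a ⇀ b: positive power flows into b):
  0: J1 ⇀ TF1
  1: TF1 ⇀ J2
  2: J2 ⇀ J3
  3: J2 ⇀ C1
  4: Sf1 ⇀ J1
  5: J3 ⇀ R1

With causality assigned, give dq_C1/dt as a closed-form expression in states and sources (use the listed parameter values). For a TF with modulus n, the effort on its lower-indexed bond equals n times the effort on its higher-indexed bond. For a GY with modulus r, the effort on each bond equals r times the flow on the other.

#4 →Sf1  (Sf1: flow source, stroke at near end)
#0 →J1  (closing 0-jn rule on J1)
#1 →TF1  (TF1: transformer flips bond 0)
#3 →J2  (C1 outputs effort q/C1)
#2 →J3  (J2 effort already set via bond 3)
#5 →R1  (J3 effort already set via bond 2)

dq_C1/dt = 2*F_Sf1 - q_C1/81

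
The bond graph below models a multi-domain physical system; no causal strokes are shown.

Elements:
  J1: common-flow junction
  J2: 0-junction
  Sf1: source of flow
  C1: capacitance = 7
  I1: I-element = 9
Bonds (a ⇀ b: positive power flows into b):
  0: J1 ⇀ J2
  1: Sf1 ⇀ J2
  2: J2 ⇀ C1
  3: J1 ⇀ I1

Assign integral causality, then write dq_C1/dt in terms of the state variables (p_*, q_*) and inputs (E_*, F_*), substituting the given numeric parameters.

β1 stroke at Sf1  (Sf1 (Sf) sets flow on bond)
β2 stroke at J2  (C1: C, integral causality)
β0 stroke at J1  (0-jn J2 has e-setter on 2)
β3 stroke at I1  (closing 1-jn rule on J1)

dq_C1/dt = F_Sf1 + p_I1/9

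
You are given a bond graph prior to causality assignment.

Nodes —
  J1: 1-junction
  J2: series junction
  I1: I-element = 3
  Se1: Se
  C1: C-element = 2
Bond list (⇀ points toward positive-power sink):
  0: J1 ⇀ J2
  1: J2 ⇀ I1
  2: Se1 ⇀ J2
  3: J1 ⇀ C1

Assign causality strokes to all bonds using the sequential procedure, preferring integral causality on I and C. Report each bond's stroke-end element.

#2 |J2  (Se1: effort source, stroke at far end)
#1 |I1  (prefer integral on I1)
#0 |J2  (J2 flow already set via bond 1)
#3 |J1  (1-jn J1 has f-setter on 0)

bond 0 |J2
bond 1 |I1
bond 2 |J2
bond 3 |J1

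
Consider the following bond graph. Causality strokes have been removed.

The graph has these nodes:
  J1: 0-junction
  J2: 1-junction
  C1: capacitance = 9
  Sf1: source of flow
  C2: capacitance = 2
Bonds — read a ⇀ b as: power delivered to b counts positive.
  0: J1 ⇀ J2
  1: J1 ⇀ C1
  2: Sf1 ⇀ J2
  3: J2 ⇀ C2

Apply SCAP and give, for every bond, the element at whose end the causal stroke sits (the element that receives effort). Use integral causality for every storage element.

#2 →Sf1  (source Sf1 imposes f)
#0 →J2  (J2 flow already set via bond 2)
#3 →J2  (common-f at J2 fixed by 2)
#1 →J1  (J1 needs exactly one e-in)

β0 |J2
β1 |J1
β2 |Sf1
β3 |J2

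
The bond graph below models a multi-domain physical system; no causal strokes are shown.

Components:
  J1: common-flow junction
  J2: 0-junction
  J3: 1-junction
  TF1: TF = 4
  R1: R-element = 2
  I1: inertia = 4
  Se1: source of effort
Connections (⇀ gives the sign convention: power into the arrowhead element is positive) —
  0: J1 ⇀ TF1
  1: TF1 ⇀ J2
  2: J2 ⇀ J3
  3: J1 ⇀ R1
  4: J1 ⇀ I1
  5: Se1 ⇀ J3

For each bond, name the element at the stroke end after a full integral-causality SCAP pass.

#5 stroke at J3  (Se1 (Se) sets effort on bond)
#2 stroke at J2  (closing 1-jn rule on J3)
#1 stroke at TF1  (0-jn J2 has e-setter on 2)
#0 stroke at J1  (TF1 one-in-one-out from 1)
#4 stroke at I1  (prefer integral on I1)
#3 stroke at J1  (J1: bond 4 brought flow, rest push out)

bond 0 stroke→J1
bond 1 stroke→TF1
bond 2 stroke→J2
bond 3 stroke→J1
bond 4 stroke→I1
bond 5 stroke→J3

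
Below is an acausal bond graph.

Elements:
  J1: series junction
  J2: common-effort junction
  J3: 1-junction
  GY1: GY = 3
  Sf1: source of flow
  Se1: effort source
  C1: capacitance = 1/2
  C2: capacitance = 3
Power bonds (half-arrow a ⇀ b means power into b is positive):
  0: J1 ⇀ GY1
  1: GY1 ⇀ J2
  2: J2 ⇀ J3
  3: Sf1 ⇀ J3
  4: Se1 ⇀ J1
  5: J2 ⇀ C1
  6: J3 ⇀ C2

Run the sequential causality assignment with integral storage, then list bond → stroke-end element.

#3 →Sf1  (Sf1 (Sf) sets flow on bond)
#4 →J1  (source Se1 imposes e)
#0 →GY1  (closing 1-jn rule on J1)
#2 →J3  (J3 flow already set via bond 3)
#6 →J3  (J3: bond 3 brought flow, rest push out)
#1 →GY1  (GY1 both-in/both-out from 0)
#5 →J2  (J2: last free bond brings effort in)

bond 0 stroke→GY1
bond 1 stroke→GY1
bond 2 stroke→J3
bond 3 stroke→Sf1
bond 4 stroke→J1
bond 5 stroke→J2
bond 6 stroke→J3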